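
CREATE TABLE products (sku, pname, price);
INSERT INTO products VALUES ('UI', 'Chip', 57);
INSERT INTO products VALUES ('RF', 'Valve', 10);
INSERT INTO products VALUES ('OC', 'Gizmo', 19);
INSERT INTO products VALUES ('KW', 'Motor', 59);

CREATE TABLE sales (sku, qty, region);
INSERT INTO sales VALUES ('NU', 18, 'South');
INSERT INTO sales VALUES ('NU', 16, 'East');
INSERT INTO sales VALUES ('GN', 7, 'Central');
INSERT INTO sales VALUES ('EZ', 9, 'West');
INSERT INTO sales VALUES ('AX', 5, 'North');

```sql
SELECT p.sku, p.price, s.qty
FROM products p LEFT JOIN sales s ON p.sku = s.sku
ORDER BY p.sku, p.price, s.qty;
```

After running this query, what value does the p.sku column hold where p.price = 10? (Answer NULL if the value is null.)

RF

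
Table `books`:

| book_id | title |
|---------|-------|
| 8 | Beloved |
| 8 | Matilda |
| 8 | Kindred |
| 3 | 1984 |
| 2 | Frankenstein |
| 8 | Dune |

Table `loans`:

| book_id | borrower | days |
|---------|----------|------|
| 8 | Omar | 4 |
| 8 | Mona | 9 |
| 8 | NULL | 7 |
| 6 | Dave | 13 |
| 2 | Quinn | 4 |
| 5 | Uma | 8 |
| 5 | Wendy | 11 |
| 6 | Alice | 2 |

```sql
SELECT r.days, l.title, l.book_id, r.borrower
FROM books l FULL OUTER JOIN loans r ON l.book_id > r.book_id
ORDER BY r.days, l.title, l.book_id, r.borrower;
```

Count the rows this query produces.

25

FULL OUTER JOIN keeps every row from both sides; unmatched rows get NULL for the other side's columns.
Matching on l.book_id > r.book_id.
Matched pairs: 21; unmatched l rows kept: 1; unmatched r rows kept: 3.
Total: 21 matched + 4 padded = 25 rows.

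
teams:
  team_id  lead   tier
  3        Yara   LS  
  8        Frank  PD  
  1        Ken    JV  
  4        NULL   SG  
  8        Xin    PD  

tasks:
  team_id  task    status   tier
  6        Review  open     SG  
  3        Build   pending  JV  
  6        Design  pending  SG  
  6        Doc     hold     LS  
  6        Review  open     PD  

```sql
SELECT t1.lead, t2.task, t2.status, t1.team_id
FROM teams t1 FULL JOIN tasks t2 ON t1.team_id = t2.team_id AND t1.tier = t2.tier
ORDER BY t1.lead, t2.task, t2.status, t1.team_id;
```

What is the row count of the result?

FULL OUTER JOIN keeps every row from both sides; unmatched rows get NULL for the other side's columns.
Matching on t1.team_id = t2.team_id AND t1.tier = t2.tier.
Matched pairs: 0; unmatched t1 rows kept: 5; unmatched t2 rows kept: 5.
Total: 0 matched + 10 padded = 10 rows.

10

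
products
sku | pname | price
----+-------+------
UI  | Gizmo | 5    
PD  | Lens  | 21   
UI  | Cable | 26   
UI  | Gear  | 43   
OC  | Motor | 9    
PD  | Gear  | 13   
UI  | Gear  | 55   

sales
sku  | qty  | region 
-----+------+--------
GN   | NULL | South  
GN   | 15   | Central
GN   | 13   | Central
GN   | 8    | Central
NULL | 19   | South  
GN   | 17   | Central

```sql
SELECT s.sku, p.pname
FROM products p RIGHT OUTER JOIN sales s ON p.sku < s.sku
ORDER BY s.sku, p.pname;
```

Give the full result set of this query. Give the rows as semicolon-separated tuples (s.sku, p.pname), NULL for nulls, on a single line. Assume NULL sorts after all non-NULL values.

(GN, NULL); (GN, NULL); (GN, NULL); (GN, NULL); (GN, NULL); (NULL, NULL)

RIGHT JOIN keeps every row from `sales`; unmatched rows get NULL for `products`'s columns.
Matching on p.sku < s.sku. A NULL in a compared column never satisfies the condition.
- p row (sku=UI): no match.
- p row (sku=PD): no match.
- p row (sku=UI): no match.
- p row (sku=UI): no match.
- p row (sku=OC): no match.
- p row (sku=PD): no match.
- p row (sku=UI): no match.
- 6 row(s) from s found no p partner → padded with NULL.
After projecting and ordering:
s.sku | p.pname
GN | NULL
GN | NULL
GN | NULL
GN | NULL
GN | NULL
NULL | NULL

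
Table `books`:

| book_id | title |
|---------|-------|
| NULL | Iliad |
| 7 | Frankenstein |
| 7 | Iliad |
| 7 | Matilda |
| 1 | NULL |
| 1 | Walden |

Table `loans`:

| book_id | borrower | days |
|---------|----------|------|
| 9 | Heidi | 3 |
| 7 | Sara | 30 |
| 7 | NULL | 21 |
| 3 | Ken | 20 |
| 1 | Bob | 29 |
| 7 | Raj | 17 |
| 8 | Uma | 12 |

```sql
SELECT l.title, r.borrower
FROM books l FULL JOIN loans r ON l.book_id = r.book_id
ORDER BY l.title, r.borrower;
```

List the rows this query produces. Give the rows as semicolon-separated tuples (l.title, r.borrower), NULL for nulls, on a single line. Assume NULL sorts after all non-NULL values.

(Frankenstein, Raj); (Frankenstein, Sara); (Frankenstein, NULL); (Iliad, Raj); (Iliad, Sara); (Iliad, NULL); (Iliad, NULL); (Matilda, Raj); (Matilda, Sara); (Matilda, NULL); (Walden, Bob); (NULL, Bob); (NULL, Heidi); (NULL, Ken); (NULL, Uma)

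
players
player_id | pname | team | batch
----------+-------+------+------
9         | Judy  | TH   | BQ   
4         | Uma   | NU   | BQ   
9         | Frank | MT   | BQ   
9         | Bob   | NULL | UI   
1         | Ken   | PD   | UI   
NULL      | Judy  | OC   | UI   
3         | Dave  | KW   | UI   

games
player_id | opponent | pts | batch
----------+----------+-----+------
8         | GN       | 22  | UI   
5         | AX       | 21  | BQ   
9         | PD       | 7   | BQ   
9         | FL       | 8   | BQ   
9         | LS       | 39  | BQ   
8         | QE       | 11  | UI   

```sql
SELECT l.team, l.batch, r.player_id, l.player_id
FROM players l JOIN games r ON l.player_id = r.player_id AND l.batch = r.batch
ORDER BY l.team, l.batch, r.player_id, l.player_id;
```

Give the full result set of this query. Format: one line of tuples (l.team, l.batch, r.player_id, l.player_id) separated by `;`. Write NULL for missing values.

INNER JOIN keeps only pairs where the ON condition holds.
Matching on l.player_id = r.player_id AND l.batch = r.batch. A NULL in a compared column never satisfies the condition.
- player_id=9, batch=BQ: 3 matching r row(s), so 3 row(s) emitted.
- player_id=4, batch=BQ: no matching r row, dropped.
- player_id=9, batch=BQ: 3 matching r row(s), so 3 row(s) emitted.
- player_id=9, batch=UI: no matching r row, dropped.
- player_id=1, batch=UI: no matching r row, dropped.
- player_id=NULL, batch=UI: no matching r row, dropped.
- player_id=3, batch=UI: no matching r row, dropped.
After projecting and ordering:
l.team | l.batch | r.player_id | l.player_id
MT | BQ | 9 | 9
MT | BQ | 9 | 9
MT | BQ | 9 | 9
TH | BQ | 9 | 9
TH | BQ | 9 | 9
TH | BQ | 9 | 9

(MT, BQ, 9, 9); (MT, BQ, 9, 9); (MT, BQ, 9, 9); (TH, BQ, 9, 9); (TH, BQ, 9, 9); (TH, BQ, 9, 9)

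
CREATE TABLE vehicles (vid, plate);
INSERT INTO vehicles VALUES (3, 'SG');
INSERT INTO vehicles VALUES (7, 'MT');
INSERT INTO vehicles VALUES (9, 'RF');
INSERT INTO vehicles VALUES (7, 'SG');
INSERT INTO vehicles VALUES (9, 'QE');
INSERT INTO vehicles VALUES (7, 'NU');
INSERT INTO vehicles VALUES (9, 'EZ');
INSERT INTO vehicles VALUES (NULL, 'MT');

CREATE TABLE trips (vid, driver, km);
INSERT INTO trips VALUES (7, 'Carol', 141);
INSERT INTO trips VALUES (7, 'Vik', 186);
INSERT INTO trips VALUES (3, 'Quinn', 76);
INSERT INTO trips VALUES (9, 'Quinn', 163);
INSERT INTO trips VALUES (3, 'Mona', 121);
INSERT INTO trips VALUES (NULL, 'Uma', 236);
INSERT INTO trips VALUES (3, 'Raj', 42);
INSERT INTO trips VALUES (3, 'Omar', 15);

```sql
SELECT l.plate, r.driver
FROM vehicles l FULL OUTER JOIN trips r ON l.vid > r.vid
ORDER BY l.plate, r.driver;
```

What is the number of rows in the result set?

FULL OUTER JOIN keeps every row from both sides; unmatched rows get NULL for the other side's columns.
Matching on l.vid > r.vid. A NULL in a compared column never satisfies the condition.
- vid=3: no r row matches, row kept with r columns NULL.
- vid=7: 4 matching r row(s), so 4 row(s) emitted.
- vid=9: 6 matching r row(s), so 6 row(s) emitted.
- vid=7: 4 matching r row(s), so 4 row(s) emitted.
- vid=9: 6 matching r row(s), so 6 row(s) emitted.
- vid=7: 4 matching r row(s), so 4 row(s) emitted.
- vid=9: 6 matching r row(s), so 6 row(s) emitted.
- vid=NULL: no r row matches, row kept with r columns NULL.
- 2 r row(s) had no l match → kept, l columns NULL.
Total: 30 matched + 4 padded = 34 rows.

34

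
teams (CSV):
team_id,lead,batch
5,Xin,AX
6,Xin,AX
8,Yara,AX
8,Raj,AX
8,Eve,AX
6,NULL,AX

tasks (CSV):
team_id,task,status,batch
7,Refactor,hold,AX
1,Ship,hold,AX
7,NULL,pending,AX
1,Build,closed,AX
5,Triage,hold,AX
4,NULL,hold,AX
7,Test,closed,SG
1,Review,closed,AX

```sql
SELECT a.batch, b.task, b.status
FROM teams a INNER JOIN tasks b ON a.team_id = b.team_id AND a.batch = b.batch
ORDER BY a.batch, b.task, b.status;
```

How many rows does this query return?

INNER JOIN keeps only pairs where the ON condition holds.
Matching on a.team_id = b.team_id AND a.batch = b.batch.
- team_id=5, batch=AX: 1 matching b row(s), so 1 row(s) emitted.
- team_id=6, batch=AX: no matching b row, dropped.
- team_id=8, batch=AX: no matching b row, dropped.
- team_id=8, batch=AX: no matching b row, dropped.
- team_id=8, batch=AX: no matching b row, dropped.
- team_id=6, batch=AX: no matching b row, dropped.
Total: 1 rows.

1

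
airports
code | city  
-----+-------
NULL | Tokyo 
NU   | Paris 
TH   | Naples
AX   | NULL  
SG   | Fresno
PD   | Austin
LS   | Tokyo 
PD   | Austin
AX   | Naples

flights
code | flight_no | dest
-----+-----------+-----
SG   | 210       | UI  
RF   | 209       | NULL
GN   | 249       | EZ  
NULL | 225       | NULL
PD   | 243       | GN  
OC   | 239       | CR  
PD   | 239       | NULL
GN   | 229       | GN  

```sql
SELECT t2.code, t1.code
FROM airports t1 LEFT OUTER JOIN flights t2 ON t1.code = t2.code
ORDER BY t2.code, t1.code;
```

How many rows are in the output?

11

LEFT JOIN keeps every row from `airports`; unmatched rows get NULL for `flights`'s columns.
Matching on t1.code = t2.code. A NULL in a compared column never satisfies the condition.
- t1[0] code=NULL → no match; kept with NULLs on the t2 side.
- t1[1] code=NU → no match; kept with NULLs on the t2 side.
- t1[2] code=TH → no match; kept with NULLs on the t2 side.
- t1[3] code=AX → no match; kept with NULLs on the t2 side.
- t1[4] code=SG → 1 match(es) in t2 → 1 row(s).
- t1[5] code=PD → 2 match(es) in t2 → 2 row(s).
- t1[6] code=LS → no match; kept with NULLs on the t2 side.
- t1[7] code=PD → 2 match(es) in t2 → 2 row(s).
- t1[8] code=AX → no match; kept with NULLs on the t2 side.
Total: 5 matched + 6 padded = 11 rows.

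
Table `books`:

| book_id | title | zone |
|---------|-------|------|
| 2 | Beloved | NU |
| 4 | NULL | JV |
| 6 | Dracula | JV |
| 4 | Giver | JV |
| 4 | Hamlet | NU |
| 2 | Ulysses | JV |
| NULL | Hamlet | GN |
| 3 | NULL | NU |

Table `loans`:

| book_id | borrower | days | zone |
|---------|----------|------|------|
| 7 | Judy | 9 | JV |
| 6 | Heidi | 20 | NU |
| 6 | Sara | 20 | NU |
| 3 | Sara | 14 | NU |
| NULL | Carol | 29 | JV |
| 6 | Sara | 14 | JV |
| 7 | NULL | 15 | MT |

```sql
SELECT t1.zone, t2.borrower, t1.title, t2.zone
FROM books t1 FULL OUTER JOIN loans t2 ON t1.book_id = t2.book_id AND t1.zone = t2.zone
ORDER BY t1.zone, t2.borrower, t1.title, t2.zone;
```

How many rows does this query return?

13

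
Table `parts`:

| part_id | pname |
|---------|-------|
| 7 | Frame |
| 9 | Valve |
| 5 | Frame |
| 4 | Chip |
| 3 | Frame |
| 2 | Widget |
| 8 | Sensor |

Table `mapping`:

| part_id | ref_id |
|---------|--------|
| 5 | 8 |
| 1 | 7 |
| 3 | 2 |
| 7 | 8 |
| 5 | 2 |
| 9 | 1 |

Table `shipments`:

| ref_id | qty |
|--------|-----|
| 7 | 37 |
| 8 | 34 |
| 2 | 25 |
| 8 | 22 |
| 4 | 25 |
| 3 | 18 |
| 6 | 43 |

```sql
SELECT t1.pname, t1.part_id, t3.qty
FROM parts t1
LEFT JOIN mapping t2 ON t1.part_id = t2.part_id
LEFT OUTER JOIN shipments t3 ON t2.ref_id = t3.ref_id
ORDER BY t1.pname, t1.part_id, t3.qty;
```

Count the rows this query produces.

Evaluate left to right. First `parts t1 LEFT JOIN mapping t2` on part_id: 8 row(s).
Then LEFT JOIN `shipments t3` on ref_id: each of those 8 rows is kept; rows whose t2.ref_id has no match in t3 get NULL for t3's columns.
Result: 10 row(s).

10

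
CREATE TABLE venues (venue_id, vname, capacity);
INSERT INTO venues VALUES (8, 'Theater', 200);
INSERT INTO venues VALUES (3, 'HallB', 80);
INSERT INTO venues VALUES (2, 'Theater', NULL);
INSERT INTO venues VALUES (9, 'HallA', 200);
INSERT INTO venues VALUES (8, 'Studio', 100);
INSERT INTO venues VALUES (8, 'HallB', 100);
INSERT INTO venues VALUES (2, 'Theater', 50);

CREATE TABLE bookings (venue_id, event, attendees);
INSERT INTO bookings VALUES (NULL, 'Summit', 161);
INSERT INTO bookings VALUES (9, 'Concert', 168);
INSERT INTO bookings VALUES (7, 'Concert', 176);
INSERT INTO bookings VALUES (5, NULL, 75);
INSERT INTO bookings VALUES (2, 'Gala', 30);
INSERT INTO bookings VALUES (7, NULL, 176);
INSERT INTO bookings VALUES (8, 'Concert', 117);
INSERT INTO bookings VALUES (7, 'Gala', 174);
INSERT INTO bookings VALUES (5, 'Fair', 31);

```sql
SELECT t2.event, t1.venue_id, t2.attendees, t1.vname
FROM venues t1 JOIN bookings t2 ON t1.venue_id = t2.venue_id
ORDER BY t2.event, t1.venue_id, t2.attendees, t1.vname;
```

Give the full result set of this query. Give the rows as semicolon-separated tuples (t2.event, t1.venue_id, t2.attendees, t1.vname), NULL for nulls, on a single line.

(Concert, 8, 117, HallB); (Concert, 8, 117, Studio); (Concert, 8, 117, Theater); (Concert, 9, 168, HallA); (Gala, 2, 30, Theater); (Gala, 2, 30, Theater)

INNER JOIN keeps only pairs where the ON condition holds.
Matching on t1.venue_id = t2.venue_id. A NULL in a compared column never satisfies the condition.
- t1 row (venue_id=8): matches 1 t2 row(s) → 1 output row(s).
- t1 row (venue_id=3): no match → dropped.
- t1 row (venue_id=2): matches 1 t2 row(s) → 1 output row(s).
- t1 row (venue_id=9): matches 1 t2 row(s) → 1 output row(s).
- t1 row (venue_id=8): matches 1 t2 row(s) → 1 output row(s).
- t1 row (venue_id=8): matches 1 t2 row(s) → 1 output row(s).
- t1 row (venue_id=2): matches 1 t2 row(s) → 1 output row(s).
After projecting and ordering:
t2.event | t1.venue_id | t2.attendees | t1.vname
Concert | 8 | 117 | HallB
Concert | 8 | 117 | Studio
Concert | 8 | 117 | Theater
Concert | 9 | 168 | HallA
Gala | 2 | 30 | Theater
Gala | 2 | 30 | Theater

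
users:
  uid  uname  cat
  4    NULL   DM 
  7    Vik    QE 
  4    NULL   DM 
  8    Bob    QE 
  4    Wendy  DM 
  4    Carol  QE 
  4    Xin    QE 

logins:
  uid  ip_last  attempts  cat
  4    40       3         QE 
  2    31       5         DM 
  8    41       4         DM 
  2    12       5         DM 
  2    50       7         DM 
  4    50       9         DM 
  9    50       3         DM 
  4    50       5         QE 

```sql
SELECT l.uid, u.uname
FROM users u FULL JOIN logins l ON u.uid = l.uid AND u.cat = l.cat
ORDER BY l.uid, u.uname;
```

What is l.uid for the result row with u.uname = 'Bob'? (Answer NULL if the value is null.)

FULL OUTER JOIN keeps every row from both sides; unmatched rows get NULL for the other side's columns.
Matching on u.uid = l.uid AND u.cat = l.cat.
Matched pairs: 7; unmatched u rows kept: 2; unmatched l rows kept: 5.

NULL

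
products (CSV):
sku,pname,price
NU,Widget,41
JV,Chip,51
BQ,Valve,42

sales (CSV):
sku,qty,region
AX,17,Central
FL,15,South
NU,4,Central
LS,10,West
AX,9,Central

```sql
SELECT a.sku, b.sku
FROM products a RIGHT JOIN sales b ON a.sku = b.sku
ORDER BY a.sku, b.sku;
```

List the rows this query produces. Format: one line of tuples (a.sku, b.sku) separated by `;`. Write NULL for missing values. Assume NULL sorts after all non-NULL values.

(NU, NU); (NULL, AX); (NULL, AX); (NULL, FL); (NULL, LS)

RIGHT JOIN keeps every row from `sales`; unmatched rows get NULL for `products`'s columns.
Matching on a.sku = b.sku.
Matched pairs: 1; unmatched b rows kept: 4.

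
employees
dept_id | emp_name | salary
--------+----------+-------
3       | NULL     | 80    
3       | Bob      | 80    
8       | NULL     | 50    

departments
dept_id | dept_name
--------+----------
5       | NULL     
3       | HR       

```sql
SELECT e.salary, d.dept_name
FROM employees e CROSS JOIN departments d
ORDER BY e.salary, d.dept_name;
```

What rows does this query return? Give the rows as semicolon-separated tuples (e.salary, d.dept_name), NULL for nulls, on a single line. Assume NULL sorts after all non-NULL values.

CROSS JOIN pairs every row of `employees` with every row of `departments`: 3 × 2 = 6 rows.
After projecting and ordering:
e.salary | d.dept_name
50 | HR
50 | NULL
80 | HR
80 | HR
80 | NULL
80 | NULL

(50, HR); (50, NULL); (80, HR); (80, HR); (80, NULL); (80, NULL)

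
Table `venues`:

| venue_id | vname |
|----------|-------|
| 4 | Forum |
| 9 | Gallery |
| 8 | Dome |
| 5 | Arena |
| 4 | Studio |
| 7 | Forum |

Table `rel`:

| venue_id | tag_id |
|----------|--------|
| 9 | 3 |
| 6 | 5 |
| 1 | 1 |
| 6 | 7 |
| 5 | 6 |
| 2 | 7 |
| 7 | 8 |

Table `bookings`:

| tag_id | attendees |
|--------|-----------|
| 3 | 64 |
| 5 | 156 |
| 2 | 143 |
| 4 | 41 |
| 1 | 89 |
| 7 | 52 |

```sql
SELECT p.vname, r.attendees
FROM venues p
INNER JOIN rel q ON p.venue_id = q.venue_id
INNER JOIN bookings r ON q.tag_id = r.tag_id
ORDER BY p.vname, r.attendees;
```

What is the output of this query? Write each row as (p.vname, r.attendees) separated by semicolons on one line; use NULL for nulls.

(Gallery, 64)

Evaluate left to right. First `venues p INNER JOIN rel q` on venue_id: 3 row(s).
Then INNER JOIN `bookings r` on tag_id: keep only rows whose q.tag_id appears in r.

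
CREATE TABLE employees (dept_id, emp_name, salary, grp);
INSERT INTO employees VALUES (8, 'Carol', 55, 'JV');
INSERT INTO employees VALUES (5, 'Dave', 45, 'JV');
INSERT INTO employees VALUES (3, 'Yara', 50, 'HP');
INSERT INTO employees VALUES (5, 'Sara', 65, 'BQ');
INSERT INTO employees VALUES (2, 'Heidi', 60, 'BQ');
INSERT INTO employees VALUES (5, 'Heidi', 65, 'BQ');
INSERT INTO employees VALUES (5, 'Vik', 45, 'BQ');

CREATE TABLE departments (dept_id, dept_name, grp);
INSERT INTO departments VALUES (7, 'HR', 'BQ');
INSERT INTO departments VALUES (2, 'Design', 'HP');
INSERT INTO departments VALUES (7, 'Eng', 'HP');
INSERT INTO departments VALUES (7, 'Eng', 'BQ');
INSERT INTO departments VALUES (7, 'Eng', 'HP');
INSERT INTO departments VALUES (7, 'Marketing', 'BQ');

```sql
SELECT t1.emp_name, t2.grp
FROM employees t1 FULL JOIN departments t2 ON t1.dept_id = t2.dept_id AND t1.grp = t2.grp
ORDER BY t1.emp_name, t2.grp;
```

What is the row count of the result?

13

FULL OUTER JOIN keeps every row from both sides; unmatched rows get NULL for the other side's columns.
Matching on t1.dept_id = t2.dept_id AND t1.grp = t2.grp.
- t1[0] dept_id=8, grp=JV → no match; kept with NULLs on the t2 side.
- t1[1] dept_id=5, grp=JV → no match; kept with NULLs on the t2 side.
- t1[2] dept_id=3, grp=HP → no match; kept with NULLs on the t2 side.
- t1[3] dept_id=5, grp=BQ → no match; kept with NULLs on the t2 side.
- t1[4] dept_id=2, grp=BQ → no match; kept with NULLs on the t2 side.
- t1[5] dept_id=5, grp=BQ → no match; kept with NULLs on the t2 side.
- t1[6] dept_id=5, grp=BQ → no match; kept with NULLs on the t2 side.
- plus 6 unmatched t2 row(s), each kept with NULL t1 columns.
Total: 0 matched + 13 padded = 13 rows.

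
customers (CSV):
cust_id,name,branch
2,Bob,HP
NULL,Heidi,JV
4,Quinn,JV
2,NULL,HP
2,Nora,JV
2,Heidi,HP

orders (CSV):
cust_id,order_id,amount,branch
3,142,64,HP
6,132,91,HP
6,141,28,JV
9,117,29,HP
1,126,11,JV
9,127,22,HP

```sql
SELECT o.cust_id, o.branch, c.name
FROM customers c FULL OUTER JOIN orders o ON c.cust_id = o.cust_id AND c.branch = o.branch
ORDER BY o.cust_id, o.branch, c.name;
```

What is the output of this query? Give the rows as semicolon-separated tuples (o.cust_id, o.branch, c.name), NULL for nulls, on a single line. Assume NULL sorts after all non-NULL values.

(1, JV, NULL); (3, HP, NULL); (6, HP, NULL); (6, JV, NULL); (9, HP, NULL); (9, HP, NULL); (NULL, NULL, Bob); (NULL, NULL, Heidi); (NULL, NULL, Heidi); (NULL, NULL, Nora); (NULL, NULL, Quinn); (NULL, NULL, NULL)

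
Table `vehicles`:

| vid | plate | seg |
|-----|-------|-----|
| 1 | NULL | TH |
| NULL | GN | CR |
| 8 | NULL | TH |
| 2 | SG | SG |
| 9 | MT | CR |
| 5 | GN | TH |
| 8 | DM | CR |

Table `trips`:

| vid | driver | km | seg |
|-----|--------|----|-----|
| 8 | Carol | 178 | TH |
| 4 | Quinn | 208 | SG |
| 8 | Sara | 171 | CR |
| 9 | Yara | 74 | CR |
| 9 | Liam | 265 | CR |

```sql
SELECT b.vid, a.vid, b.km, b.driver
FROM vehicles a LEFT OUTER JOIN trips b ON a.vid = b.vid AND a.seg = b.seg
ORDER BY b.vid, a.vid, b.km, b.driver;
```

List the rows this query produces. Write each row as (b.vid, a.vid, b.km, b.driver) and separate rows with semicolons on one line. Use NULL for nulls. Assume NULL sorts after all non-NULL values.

(8, 8, 171, Sara); (8, 8, 178, Carol); (9, 9, 74, Yara); (9, 9, 265, Liam); (NULL, 1, NULL, NULL); (NULL, 2, NULL, NULL); (NULL, 5, NULL, NULL); (NULL, NULL, NULL, NULL)

LEFT JOIN keeps every row from `vehicles`; unmatched rows get NULL for `trips`'s columns.
Matching on a.vid = b.vid AND a.seg = b.seg. A NULL in a compared column never satisfies the condition.
- vid=1, seg=TH: no b row matches, row kept with b columns NULL.
- vid=NULL, seg=CR: no b row matches, row kept with b columns NULL.
- vid=8, seg=TH: 1 matching b row(s), so 1 row(s) emitted.
- vid=2, seg=SG: no b row matches, row kept with b columns NULL.
- vid=9, seg=CR: 2 matching b row(s), so 2 row(s) emitted.
- vid=5, seg=TH: no b row matches, row kept with b columns NULL.
- vid=8, seg=CR: 1 matching b row(s), so 1 row(s) emitted.
After projecting and ordering:
b.vid | a.vid | b.km | b.driver
8 | 8 | 171 | Sara
8 | 8 | 178 | Carol
9 | 9 | 74 | Yara
9 | 9 | 265 | Liam
NULL | 1 | NULL | NULL
NULL | 2 | NULL | NULL
NULL | 5 | NULL | NULL
NULL | NULL | NULL | NULL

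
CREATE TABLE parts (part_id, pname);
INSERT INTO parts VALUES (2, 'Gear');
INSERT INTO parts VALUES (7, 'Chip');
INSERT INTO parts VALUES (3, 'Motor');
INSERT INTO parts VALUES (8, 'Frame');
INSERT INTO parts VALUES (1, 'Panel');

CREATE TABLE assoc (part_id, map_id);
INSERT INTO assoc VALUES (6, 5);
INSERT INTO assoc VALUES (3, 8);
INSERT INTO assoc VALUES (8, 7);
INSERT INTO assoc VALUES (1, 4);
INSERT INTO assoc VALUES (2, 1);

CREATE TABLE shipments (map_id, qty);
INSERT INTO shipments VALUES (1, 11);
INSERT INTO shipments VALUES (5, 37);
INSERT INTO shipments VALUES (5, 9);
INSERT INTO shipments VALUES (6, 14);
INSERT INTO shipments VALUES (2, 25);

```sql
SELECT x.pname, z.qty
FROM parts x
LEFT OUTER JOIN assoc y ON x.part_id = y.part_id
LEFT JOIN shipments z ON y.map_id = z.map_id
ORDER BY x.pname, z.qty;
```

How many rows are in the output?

Joins associate left-to-right: parts LEFT JOIN assoc on part_id gives 5 intermediate row(s).
Then LEFT JOIN `shipments z` on map_id: each of those 5 rows is kept; rows whose y.map_id has no match in z get NULL for z's columns.
Result: 5 row(s).

5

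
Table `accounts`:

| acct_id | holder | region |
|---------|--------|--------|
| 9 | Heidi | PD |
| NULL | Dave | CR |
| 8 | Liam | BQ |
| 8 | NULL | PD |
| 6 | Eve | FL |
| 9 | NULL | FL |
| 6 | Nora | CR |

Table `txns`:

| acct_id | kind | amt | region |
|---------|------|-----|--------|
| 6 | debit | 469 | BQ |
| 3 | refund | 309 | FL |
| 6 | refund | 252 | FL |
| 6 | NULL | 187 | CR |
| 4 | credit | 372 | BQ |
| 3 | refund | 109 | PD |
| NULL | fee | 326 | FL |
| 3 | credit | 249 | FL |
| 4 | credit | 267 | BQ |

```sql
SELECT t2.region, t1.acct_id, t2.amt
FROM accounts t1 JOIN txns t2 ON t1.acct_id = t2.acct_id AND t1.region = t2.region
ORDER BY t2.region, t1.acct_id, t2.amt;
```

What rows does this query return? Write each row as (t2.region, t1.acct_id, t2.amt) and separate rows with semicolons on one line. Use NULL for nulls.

INNER JOIN keeps only pairs where the ON condition holds.
Matching on t1.acct_id = t2.acct_id AND t1.region = t2.region. A NULL in a compared column never satisfies the condition.
- t1 (acct_id=9, region=PD) has no partner → excluded.
- t1 (acct_id=NULL, region=CR) has no partner → excluded.
- t1 (acct_id=8, region=BQ) has no partner → excluded.
- t1 (acct_id=8, region=PD) has no partner → excluded.
- t1 (acct_id=6, region=FL) pairs with 1 row(s) of t2.
- t1 (acct_id=9, region=FL) has no partner → excluded.
- t1 (acct_id=6, region=CR) pairs with 1 row(s) of t2.
After projecting and ordering:
t2.region | t1.acct_id | t2.amt
CR | 6 | 187
FL | 6 | 252

(CR, 6, 187); (FL, 6, 252)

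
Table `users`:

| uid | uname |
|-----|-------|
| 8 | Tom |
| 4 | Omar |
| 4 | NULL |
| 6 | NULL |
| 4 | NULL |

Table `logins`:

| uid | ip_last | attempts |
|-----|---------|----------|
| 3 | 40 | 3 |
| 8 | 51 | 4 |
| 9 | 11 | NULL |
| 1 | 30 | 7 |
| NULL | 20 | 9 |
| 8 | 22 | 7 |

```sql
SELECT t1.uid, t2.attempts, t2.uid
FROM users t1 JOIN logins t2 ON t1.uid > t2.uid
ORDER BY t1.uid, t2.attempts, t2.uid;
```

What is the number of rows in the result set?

10

INNER JOIN keeps only pairs where the ON condition holds.
Matching on t1.uid > t2.uid. A NULL in a compared column never satisfies the condition.
- uid=8: 2 matching t2 row(s), so 2 row(s) emitted.
- uid=4: 2 matching t2 row(s), so 2 row(s) emitted.
- uid=4: 2 matching t2 row(s), so 2 row(s) emitted.
- uid=6: 2 matching t2 row(s), so 2 row(s) emitted.
- uid=4: 2 matching t2 row(s), so 2 row(s) emitted.
Total: 10 rows.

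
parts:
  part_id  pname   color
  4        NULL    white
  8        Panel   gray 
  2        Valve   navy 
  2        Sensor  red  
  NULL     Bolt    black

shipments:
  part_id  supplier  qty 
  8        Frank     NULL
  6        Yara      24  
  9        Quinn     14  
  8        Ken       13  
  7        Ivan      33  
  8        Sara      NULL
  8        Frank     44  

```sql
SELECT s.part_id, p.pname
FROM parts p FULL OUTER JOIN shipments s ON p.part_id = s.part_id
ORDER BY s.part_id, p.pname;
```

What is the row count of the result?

FULL OUTER JOIN keeps every row from both sides; unmatched rows get NULL for the other side's columns.
Matching on p.part_id = s.part_id. A NULL in a compared column never satisfies the condition.
- part_id=4: no s row matches, row kept with s columns NULL.
- part_id=8: 4 matching s row(s), so 4 row(s) emitted.
- part_id=2: no s row matches, row kept with s columns NULL.
- part_id=2: no s row matches, row kept with s columns NULL.
- part_id=NULL: no s row matches, row kept with s columns NULL.
- plus 3 unmatched s row(s), each kept with NULL p columns.
Total: 4 matched + 7 padded = 11 rows.

11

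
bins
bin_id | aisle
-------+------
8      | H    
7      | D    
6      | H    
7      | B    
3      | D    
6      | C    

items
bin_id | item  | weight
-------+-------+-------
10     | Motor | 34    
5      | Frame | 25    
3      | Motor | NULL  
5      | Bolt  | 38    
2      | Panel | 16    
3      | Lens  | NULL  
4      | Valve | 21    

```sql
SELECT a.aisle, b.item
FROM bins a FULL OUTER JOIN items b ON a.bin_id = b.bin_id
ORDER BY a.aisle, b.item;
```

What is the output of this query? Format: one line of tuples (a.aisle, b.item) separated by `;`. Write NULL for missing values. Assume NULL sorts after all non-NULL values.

(B, NULL); (C, NULL); (D, Lens); (D, Motor); (D, NULL); (H, NULL); (H, NULL); (NULL, Bolt); (NULL, Frame); (NULL, Motor); (NULL, Panel); (NULL, Valve)

FULL OUTER JOIN keeps every row from both sides; unmatched rows get NULL for the other side's columns.
Matching on a.bin_id = b.bin_id.
Matched pairs: 2; unmatched a rows kept: 5; unmatched b rows kept: 5.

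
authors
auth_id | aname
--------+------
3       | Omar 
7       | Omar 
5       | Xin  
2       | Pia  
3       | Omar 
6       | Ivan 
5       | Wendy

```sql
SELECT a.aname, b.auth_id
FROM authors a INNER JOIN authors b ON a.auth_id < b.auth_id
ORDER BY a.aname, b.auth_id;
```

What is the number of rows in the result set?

19

INNER JOIN keeps only pairs where the ON condition holds.
Matching on a.auth_id < b.auth_id.
Matched pairs: 19.
Total: 19 rows.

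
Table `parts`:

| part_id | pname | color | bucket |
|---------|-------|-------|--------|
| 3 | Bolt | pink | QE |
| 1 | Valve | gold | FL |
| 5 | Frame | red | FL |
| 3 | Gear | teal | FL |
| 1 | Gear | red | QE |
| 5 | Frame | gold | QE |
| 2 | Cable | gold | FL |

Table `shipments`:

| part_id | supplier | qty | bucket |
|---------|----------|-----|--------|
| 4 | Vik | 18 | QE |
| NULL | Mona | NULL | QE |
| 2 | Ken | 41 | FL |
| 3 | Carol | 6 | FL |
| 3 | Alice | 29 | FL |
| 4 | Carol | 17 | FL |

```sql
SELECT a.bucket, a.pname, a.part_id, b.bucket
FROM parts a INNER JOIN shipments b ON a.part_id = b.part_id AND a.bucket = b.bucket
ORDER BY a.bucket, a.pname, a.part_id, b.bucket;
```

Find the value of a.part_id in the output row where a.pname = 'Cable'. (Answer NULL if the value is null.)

2

INNER JOIN keeps only pairs where the ON condition holds.
Matching on a.part_id = b.part_id AND a.bucket = b.bucket. A NULL in a compared column never satisfies the condition.
- a (part_id=3, bucket=QE) has no partner → excluded.
- a (part_id=1, bucket=FL) has no partner → excluded.
- a (part_id=5, bucket=FL) has no partner → excluded.
- a (part_id=3, bucket=FL) pairs with 2 row(s) of b.
- a (part_id=1, bucket=QE) has no partner → excluded.
- a (part_id=5, bucket=QE) has no partner → excluded.
- a (part_id=2, bucket=FL) pairs with 1 row(s) of b.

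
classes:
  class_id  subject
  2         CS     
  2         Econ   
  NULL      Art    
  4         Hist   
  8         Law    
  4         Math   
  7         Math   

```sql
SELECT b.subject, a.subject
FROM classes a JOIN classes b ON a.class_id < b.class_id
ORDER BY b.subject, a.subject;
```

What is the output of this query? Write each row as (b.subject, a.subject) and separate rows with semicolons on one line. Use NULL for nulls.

INNER JOIN keeps only pairs where the ON condition holds.
Matching on a.class_id < b.class_id. A NULL in a compared column never satisfies the condition.
Matched pairs: 13.

(Hist, CS); (Hist, Econ); (Law, CS); (Law, Econ); (Law, Hist); (Law, Math); (Law, Math); (Math, CS); (Math, CS); (Math, Econ); (Math, Econ); (Math, Hist); (Math, Math)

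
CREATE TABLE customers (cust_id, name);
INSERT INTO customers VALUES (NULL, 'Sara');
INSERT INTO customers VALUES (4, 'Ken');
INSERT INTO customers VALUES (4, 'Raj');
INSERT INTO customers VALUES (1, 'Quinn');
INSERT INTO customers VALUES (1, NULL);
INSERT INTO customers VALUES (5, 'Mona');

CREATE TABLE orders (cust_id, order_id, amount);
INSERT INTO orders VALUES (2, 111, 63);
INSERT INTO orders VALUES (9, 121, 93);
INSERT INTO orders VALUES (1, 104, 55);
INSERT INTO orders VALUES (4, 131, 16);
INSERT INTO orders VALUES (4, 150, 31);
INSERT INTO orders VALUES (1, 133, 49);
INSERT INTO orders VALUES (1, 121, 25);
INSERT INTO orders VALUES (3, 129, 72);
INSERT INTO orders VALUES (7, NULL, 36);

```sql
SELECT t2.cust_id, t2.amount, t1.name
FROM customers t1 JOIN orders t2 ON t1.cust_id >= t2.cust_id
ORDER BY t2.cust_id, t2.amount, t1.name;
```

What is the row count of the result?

27

INNER JOIN keeps only pairs where the ON condition holds.
Matching on t1.cust_id >= t2.cust_id. A NULL in a compared column never satisfies the condition.
- t1[0] cust_id=NULL → no match; dropped.
- t1[1] cust_id=4 → 7 match(es) in t2 → 7 row(s).
- t1[2] cust_id=4 → 7 match(es) in t2 → 7 row(s).
- t1[3] cust_id=1 → 3 match(es) in t2 → 3 row(s).
- t1[4] cust_id=1 → 3 match(es) in t2 → 3 row(s).
- t1[5] cust_id=5 → 7 match(es) in t2 → 7 row(s).
Total: 27 rows.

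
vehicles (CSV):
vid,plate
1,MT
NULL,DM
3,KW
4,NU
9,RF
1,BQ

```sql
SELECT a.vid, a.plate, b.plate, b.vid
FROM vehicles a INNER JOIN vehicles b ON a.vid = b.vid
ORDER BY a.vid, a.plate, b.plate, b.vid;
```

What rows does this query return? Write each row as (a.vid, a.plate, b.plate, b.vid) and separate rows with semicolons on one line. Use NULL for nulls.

(1, BQ, BQ, 1); (1, BQ, MT, 1); (1, MT, BQ, 1); (1, MT, MT, 1); (3, KW, KW, 3); (4, NU, NU, 4); (9, RF, RF, 9)

INNER JOIN keeps only pairs where the ON condition holds.
Matching on a.vid = b.vid. A NULL in a compared column never satisfies the condition.
Matched pairs: 7.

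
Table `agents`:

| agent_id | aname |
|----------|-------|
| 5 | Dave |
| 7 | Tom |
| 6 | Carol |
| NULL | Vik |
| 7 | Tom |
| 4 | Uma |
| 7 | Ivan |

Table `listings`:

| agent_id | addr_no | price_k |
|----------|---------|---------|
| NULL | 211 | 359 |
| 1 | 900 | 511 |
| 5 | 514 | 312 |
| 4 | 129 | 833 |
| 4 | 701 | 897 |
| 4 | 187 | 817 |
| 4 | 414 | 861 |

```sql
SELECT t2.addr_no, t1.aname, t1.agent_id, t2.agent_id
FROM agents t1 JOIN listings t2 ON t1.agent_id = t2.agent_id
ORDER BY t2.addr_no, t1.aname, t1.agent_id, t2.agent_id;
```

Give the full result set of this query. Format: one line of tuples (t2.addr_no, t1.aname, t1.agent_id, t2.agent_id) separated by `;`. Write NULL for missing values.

INNER JOIN keeps only pairs where the ON condition holds.
Matching on t1.agent_id = t2.agent_id. A NULL in a compared column never satisfies the condition.
Matched pairs: 5.

(129, Uma, 4, 4); (187, Uma, 4, 4); (414, Uma, 4, 4); (514, Dave, 5, 5); (701, Uma, 4, 4)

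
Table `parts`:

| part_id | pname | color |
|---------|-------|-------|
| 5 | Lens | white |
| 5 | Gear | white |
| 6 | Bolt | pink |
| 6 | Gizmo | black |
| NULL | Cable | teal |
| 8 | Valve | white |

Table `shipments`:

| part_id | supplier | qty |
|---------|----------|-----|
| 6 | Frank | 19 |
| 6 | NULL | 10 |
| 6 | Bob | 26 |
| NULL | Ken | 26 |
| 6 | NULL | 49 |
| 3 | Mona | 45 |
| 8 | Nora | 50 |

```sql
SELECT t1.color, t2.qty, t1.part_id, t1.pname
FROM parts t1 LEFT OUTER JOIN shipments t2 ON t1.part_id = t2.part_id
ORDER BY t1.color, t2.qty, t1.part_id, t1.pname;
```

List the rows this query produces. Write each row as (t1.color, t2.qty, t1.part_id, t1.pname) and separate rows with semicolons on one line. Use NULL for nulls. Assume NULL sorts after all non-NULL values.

LEFT JOIN keeps every row from `parts`; unmatched rows get NULL for `shipments`'s columns.
Matching on t1.part_id = t2.part_id. A NULL in a compared column never satisfies the condition.
- part_id=5: no t2 row matches, row kept with t2 columns NULL.
- part_id=5: no t2 row matches, row kept with t2 columns NULL.
- part_id=6: 4 matching t2 row(s), so 4 row(s) emitted.
- part_id=6: 4 matching t2 row(s), so 4 row(s) emitted.
- part_id=NULL: no t2 row matches, row kept with t2 columns NULL.
- part_id=8: 1 matching t2 row(s), so 1 row(s) emitted.

(black, 10, 6, Gizmo); (black, 19, 6, Gizmo); (black, 26, 6, Gizmo); (black, 49, 6, Gizmo); (pink, 10, 6, Bolt); (pink, 19, 6, Bolt); (pink, 26, 6, Bolt); (pink, 49, 6, Bolt); (teal, NULL, NULL, Cable); (white, 50, 8, Valve); (white, NULL, 5, Gear); (white, NULL, 5, Lens)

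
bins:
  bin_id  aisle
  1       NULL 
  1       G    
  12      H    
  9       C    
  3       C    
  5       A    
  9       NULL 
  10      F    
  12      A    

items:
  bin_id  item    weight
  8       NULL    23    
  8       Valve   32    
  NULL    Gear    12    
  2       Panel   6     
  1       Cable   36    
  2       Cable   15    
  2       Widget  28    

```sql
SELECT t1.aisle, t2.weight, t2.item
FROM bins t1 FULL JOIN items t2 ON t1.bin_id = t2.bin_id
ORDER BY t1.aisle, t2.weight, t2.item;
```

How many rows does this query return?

15

FULL OUTER JOIN keeps every row from both sides; unmatched rows get NULL for the other side's columns.
Matching on t1.bin_id = t2.bin_id. A NULL in a compared column never satisfies the condition.
Matched pairs: 2; unmatched t1 rows kept: 7; unmatched t2 rows kept: 6.
Total: 2 matched + 13 padded = 15 rows.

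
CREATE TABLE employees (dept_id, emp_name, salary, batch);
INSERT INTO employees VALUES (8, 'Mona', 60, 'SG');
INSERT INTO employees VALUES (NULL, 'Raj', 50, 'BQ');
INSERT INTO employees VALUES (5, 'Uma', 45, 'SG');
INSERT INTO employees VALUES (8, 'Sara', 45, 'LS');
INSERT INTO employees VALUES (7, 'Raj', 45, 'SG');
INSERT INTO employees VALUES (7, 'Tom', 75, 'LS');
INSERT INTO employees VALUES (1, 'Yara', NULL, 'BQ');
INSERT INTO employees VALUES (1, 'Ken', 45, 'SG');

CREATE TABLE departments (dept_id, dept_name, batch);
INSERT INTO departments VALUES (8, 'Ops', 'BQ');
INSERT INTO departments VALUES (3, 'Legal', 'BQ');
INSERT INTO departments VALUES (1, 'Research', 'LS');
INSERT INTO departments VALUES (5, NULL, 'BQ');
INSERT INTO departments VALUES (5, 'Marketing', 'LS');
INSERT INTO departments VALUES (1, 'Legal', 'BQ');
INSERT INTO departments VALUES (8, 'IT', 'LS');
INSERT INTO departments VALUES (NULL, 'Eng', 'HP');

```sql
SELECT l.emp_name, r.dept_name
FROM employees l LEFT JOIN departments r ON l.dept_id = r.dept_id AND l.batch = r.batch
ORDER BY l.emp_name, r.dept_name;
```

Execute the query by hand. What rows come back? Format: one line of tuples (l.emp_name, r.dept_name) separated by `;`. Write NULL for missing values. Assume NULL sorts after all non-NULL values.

LEFT JOIN keeps every row from `employees`; unmatched rows get NULL for `departments`'s columns.
Matching on l.dept_id = r.dept_id AND l.batch = r.batch. A NULL in a compared column never satisfies the condition.
- l (dept_id=8, batch=SG) has no partner → padded with NULL.
- l (dept_id=NULL, batch=BQ) has no partner → padded with NULL.
- l (dept_id=5, batch=SG) has no partner → padded with NULL.
- l (dept_id=8, batch=LS) pairs with 1 row(s) of r.
- l (dept_id=7, batch=SG) has no partner → padded with NULL.
- l (dept_id=7, batch=LS) has no partner → padded with NULL.
- l (dept_id=1, batch=BQ) pairs with 1 row(s) of r.
- l (dept_id=1, batch=SG) has no partner → padded with NULL.
After projecting and ordering:
l.emp_name | r.dept_name
Ken | NULL
Mona | NULL
Raj | NULL
Raj | NULL
Sara | IT
Tom | NULL
Uma | NULL
Yara | Legal

(Ken, NULL); (Mona, NULL); (Raj, NULL); (Raj, NULL); (Sara, IT); (Tom, NULL); (Uma, NULL); (Yara, Legal)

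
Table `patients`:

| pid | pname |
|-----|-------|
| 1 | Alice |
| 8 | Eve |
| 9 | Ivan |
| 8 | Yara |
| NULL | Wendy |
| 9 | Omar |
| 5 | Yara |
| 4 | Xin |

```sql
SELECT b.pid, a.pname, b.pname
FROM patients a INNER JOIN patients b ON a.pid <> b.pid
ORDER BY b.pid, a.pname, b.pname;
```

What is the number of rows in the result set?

38

INNER JOIN keeps only pairs where the ON condition holds.
Matching on a.pid <> b.pid. A NULL in a compared column never satisfies the condition.
Matched pairs: 38.
Total: 38 rows.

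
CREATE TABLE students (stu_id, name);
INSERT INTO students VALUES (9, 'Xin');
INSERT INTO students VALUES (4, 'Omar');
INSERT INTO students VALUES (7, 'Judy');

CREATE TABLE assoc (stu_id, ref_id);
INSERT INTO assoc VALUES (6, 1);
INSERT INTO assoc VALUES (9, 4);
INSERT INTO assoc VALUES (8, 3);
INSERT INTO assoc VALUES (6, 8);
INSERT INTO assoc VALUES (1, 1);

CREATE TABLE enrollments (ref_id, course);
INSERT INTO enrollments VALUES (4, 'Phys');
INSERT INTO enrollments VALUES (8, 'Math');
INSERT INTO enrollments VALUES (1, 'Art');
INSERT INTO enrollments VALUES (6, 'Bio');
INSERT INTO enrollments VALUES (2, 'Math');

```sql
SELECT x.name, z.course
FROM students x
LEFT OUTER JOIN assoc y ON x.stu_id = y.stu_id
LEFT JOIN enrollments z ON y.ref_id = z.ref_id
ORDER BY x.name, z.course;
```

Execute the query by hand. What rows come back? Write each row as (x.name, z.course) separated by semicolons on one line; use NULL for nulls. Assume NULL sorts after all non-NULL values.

(Judy, NULL); (Omar, NULL); (Xin, Phys)

Evaluate left to right. First `students x LEFT JOIN assoc y` on stu_id: 3 row(s).
Then LEFT JOIN `enrollments z` on ref_id: each of those 3 rows is kept; rows whose y.ref_id has no match in z get NULL for z's columns.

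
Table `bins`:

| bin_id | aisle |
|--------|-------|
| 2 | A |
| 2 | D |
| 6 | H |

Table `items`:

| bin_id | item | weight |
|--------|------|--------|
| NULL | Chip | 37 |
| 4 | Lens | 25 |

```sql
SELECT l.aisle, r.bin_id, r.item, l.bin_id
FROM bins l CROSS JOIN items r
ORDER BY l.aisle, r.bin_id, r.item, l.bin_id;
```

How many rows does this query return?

6

CROSS JOIN pairs every row of `bins` with every row of `items`: 3 × 2 = 6 rows.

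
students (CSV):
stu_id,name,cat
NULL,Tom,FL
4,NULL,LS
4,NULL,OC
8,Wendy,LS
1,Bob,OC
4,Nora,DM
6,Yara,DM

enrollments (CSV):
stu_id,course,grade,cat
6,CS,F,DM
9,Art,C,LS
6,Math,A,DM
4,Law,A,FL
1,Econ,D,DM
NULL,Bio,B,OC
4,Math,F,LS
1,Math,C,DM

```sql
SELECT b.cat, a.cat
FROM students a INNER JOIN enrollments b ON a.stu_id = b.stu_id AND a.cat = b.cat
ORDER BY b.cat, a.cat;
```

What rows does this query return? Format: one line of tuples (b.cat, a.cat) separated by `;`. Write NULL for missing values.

INNER JOIN keeps only pairs where the ON condition holds.
Matching on a.stu_id = b.stu_id AND a.cat = b.cat. A NULL in a compared column never satisfies the condition.
- stu_id=NULL, cat=FL: no matching b row, dropped.
- stu_id=4, cat=LS: 1 matching b row(s), so 1 row(s) emitted.
- stu_id=4, cat=OC: no matching b row, dropped.
- stu_id=8, cat=LS: no matching b row, dropped.
- stu_id=1, cat=OC: no matching b row, dropped.
- stu_id=4, cat=DM: no matching b row, dropped.
- stu_id=6, cat=DM: 2 matching b row(s), so 2 row(s) emitted.
After projecting and ordering:
b.cat | a.cat
DM | DM
DM | DM
LS | LS

(DM, DM); (DM, DM); (LS, LS)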